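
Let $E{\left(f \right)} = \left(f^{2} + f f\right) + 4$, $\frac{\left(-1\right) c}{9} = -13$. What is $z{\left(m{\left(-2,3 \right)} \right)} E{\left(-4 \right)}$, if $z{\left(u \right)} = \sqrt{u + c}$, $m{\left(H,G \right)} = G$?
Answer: $72 \sqrt{30} \approx 394.36$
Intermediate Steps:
$c = 117$ ($c = \left(-9\right) \left(-13\right) = 117$)
$E{\left(f \right)} = 4 + 2 f^{2}$ ($E{\left(f \right)} = \left(f^{2} + f^{2}\right) + 4 = 2 f^{2} + 4 = 4 + 2 f^{2}$)
$z{\left(u \right)} = \sqrt{117 + u}$ ($z{\left(u \right)} = \sqrt{u + 117} = \sqrt{117 + u}$)
$z{\left(m{\left(-2,3 \right)} \right)} E{\left(-4 \right)} = \sqrt{117 + 3} \left(4 + 2 \left(-4\right)^{2}\right) = \sqrt{120} \left(4 + 2 \cdot 16\right) = 2 \sqrt{30} \left(4 + 32\right) = 2 \sqrt{30} \cdot 36 = 72 \sqrt{30}$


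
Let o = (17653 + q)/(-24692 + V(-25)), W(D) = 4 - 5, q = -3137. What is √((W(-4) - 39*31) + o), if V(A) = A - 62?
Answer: I*√743298289574/24779 ≈ 34.793*I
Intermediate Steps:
W(D) = -1
V(A) = -62 + A
o = -14516/24779 (o = (17653 - 3137)/(-24692 + (-62 - 25)) = 14516/(-24692 - 87) = 14516/(-24779) = 14516*(-1/24779) = -14516/24779 ≈ -0.58582)
√((W(-4) - 39*31) + o) = √((-1 - 39*31) - 14516/24779) = √((-1 - 1209) - 14516/24779) = √(-1210 - 14516/24779) = √(-29997106/24779) = I*√743298289574/24779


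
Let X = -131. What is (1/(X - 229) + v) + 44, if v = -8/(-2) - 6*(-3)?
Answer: 23759/360 ≈ 65.997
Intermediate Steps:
v = 22 (v = -8*(-½) + 18 = 4 + 18 = 22)
(1/(X - 229) + v) + 44 = (1/(-131 - 229) + 22) + 44 = (1/(-360) + 22) + 44 = (-1/360 + 22) + 44 = 7919/360 + 44 = 23759/360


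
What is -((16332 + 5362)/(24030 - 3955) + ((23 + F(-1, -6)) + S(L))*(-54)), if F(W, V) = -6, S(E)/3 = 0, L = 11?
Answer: 18407156/20075 ≈ 916.92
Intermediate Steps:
S(E) = 0 (S(E) = 3*0 = 0)
-((16332 + 5362)/(24030 - 3955) + ((23 + F(-1, -6)) + S(L))*(-54)) = -((16332 + 5362)/(24030 - 3955) + ((23 - 6) + 0)*(-54)) = -(21694/20075 + (17 + 0)*(-54)) = -(21694*(1/20075) + 17*(-54)) = -(21694/20075 - 918) = -1*(-18407156/20075) = 18407156/20075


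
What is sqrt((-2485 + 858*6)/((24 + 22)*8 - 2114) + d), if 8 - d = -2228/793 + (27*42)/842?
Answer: sqrt(299671333890441734)/194302446 ≈ 2.8174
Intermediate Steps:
d = 3159181/333853 (d = 8 - (-2228/793 + (27*42)/842) = 8 - (-2228*1/793 + 1134*(1/842)) = 8 - (-2228/793 + 567/421) = 8 - 1*(-488357/333853) = 8 + 488357/333853 = 3159181/333853 ≈ 9.4628)
sqrt((-2485 + 858*6)/((24 + 22)*8 - 2114) + d) = sqrt((-2485 + 858*6)/((24 + 22)*8 - 2114) + 3159181/333853) = sqrt((-2485 + 5148)/(46*8 - 2114) + 3159181/333853) = sqrt(2663/(368 - 2114) + 3159181/333853) = sqrt(2663/(-1746) + 3159181/333853) = sqrt(2663*(-1/1746) + 3159181/333853) = sqrt(-2663/1746 + 3159181/333853) = sqrt(4626879487/582907338) = sqrt(299671333890441734)/194302446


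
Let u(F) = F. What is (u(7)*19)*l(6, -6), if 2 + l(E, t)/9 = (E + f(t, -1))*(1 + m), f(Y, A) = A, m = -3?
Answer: -14364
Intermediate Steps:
l(E, t) = -18*E (l(E, t) = -18 + 9*((E - 1)*(1 - 3)) = -18 + 9*((-1 + E)*(-2)) = -18 + 9*(2 - 2*E) = -18 + (18 - 18*E) = -18*E)
(u(7)*19)*l(6, -6) = (7*19)*(-18*6) = 133*(-108) = -14364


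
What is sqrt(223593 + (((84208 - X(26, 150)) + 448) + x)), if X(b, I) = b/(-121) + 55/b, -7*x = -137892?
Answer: sqrt(1314408705974)/2002 ≈ 572.67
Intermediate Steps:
x = 137892/7 (x = -1/7*(-137892) = 137892/7 ≈ 19699.)
X(b, I) = 55/b - b/121 (X(b, I) = b*(-1/121) + 55/b = -b/121 + 55/b = 55/b - b/121)
sqrt(223593 + (((84208 - X(26, 150)) + 448) + x)) = sqrt(223593 + (((84208 - (55/26 - 1/121*26)) + 448) + 137892/7)) = sqrt(223593 + (((84208 - (55*(1/26) - 26/121)) + 448) + 137892/7)) = sqrt(223593 + (((84208 - (55/26 - 26/121)) + 448) + 137892/7)) = sqrt(223593 + (((84208 - 1*5979/3146) + 448) + 137892/7)) = sqrt(223593 + (((84208 - 5979/3146) + 448) + 137892/7)) = sqrt(223593 + ((264912389/3146 + 448) + 137892/7)) = sqrt(223593 + (266321797/3146 + 137892/7)) = sqrt(223593 + 2298060811/22022) = sqrt(7222025857/22022) = sqrt(1314408705974)/2002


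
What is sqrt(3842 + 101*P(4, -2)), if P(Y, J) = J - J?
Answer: sqrt(3842) ≈ 61.984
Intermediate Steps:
P(Y, J) = 0
sqrt(3842 + 101*P(4, -2)) = sqrt(3842 + 101*0) = sqrt(3842 + 0) = sqrt(3842)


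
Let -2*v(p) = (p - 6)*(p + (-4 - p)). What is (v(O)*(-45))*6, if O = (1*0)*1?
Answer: 3240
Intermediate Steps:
O = 0 (O = 0*1 = 0)
v(p) = -12 + 2*p (v(p) = -(p - 6)*(p + (-4 - p))/2 = -(-6 + p)*(-4)/2 = -(24 - 4*p)/2 = -12 + 2*p)
(v(O)*(-45))*6 = ((-12 + 2*0)*(-45))*6 = ((-12 + 0)*(-45))*6 = -12*(-45)*6 = 540*6 = 3240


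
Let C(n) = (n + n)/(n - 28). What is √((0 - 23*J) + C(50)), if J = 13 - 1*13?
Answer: 5*√22/11 ≈ 2.1320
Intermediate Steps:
J = 0 (J = 13 - 13 = 0)
C(n) = 2*n/(-28 + n) (C(n) = (2*n)/(-28 + n) = 2*n/(-28 + n))
√((0 - 23*J) + C(50)) = √((0 - 23*0) + 2*50/(-28 + 50)) = √((0 + 0) + 2*50/22) = √(0 + 2*50*(1/22)) = √(0 + 50/11) = √(50/11) = 5*√22/11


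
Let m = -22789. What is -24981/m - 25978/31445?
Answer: 193514903/716600105 ≈ 0.27005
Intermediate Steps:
-24981/m - 25978/31445 = -24981/(-22789) - 25978/31445 = -24981*(-1/22789) - 25978*1/31445 = 24981/22789 - 25978/31445 = 193514903/716600105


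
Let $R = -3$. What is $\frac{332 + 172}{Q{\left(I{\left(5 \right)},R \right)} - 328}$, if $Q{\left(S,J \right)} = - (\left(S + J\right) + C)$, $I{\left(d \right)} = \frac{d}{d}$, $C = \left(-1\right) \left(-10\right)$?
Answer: $- \frac{3}{2} \approx -1.5$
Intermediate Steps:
$C = 10$
$I{\left(d \right)} = 1$
$Q{\left(S,J \right)} = -10 - J - S$ ($Q{\left(S,J \right)} = - (\left(S + J\right) + 10) = - (\left(J + S\right) + 10) = - (10 + J + S) = -10 - J - S$)
$\frac{332 + 172}{Q{\left(I{\left(5 \right)},R \right)} - 328} = \frac{332 + 172}{\left(-10 - -3 - 1\right) - 328} = \frac{504}{\left(-10 + 3 - 1\right) - 328} = \frac{504}{-8 - 328} = \frac{504}{-336} = 504 \left(- \frac{1}{336}\right) = - \frac{3}{2}$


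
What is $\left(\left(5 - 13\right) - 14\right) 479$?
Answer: $-10538$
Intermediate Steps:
$\left(\left(5 - 13\right) - 14\right) 479 = \left(-8 + \left(-20 + 6\right)\right) 479 = \left(-8 - 14\right) 479 = \left(-22\right) 479 = -10538$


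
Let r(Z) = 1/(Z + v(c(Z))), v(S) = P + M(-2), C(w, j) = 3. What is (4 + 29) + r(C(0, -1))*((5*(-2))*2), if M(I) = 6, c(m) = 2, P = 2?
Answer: 343/11 ≈ 31.182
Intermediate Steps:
v(S) = 8 (v(S) = 2 + 6 = 8)
r(Z) = 1/(8 + Z) (r(Z) = 1/(Z + 8) = 1/(8 + Z))
(4 + 29) + r(C(0, -1))*((5*(-2))*2) = (4 + 29) + ((5*(-2))*2)/(8 + 3) = 33 + (-10*2)/11 = 33 + (1/11)*(-20) = 33 - 20/11 = 343/11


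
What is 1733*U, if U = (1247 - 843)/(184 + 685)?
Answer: 700132/869 ≈ 805.68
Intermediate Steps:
U = 404/869 ≈ 0.46490
1733*U = 1733*(404/869) = 700132/869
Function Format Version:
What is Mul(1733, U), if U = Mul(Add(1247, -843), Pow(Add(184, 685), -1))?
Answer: Rational(700132, 869) ≈ 805.68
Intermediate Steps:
U = Rational(404, 869) (U = Mul(404, Pow(869, -1)) = Mul(404, Rational(1, 869)) = Rational(404, 869) ≈ 0.46490)
Mul(1733, U) = Mul(1733, Rational(404, 869)) = Rational(700132, 869)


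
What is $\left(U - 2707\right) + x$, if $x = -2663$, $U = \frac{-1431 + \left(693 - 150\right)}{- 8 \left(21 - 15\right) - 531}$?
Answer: $- \frac{1036114}{193} \approx -5368.5$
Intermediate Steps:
$U = \frac{296}{193}$ ($U = \frac{-1431 + \left(693 - 150\right)}{\left(-8\right) 6 - 531} = \frac{-1431 + 543}{-48 - 531} = - \frac{888}{-579} = \left(-888\right) \left(- \frac{1}{579}\right) = \frac{296}{193} \approx 1.5337$)
$\left(U - 2707\right) + x = \left(\frac{296}{193} - 2707\right) - 2663 = - \frac{522155}{193} - 2663 = - \frac{1036114}{193}$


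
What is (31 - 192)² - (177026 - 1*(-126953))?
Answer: -278058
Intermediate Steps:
(31 - 192)² - (177026 - 1*(-126953)) = (-161)² - (177026 + 126953) = 25921 - 1*303979 = 25921 - 303979 = -278058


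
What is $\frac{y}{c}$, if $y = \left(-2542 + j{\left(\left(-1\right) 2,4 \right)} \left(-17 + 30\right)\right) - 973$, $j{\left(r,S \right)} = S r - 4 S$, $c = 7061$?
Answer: $- \frac{3827}{7061} \approx -0.54199$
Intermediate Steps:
$j{\left(r,S \right)} = - 4 S + S r$
$y = -3827$ ($y = \left(-2542 + 4 \left(-4 - 2\right) \left(-17 + 30\right)\right) - 973 = \left(-2542 + 4 \left(-4 - 2\right) 13\right) - 973 = \left(-2542 + 4 \left(-6\right) 13\right) - 973 = \left(-2542 - 312\right) - 973 = -2854 - 973 = -3827$)
$\frac{y}{c} = - \frac{3827}{7061}$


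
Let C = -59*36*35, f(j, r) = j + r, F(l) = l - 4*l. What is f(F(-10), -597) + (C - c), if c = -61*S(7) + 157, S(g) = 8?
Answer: -74576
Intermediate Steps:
F(l) = -3*l
C = -74340 (C = -2124*35 = -74340)
c = -331 (c = -61*8 + 157 = -488 + 157 = -331)
f(F(-10), -597) + (C - c) = (-3*(-10) - 597) + (-74340 - 1*(-331)) = (30 - 597) + (-74340 + 331) = -567 - 74009 = -74576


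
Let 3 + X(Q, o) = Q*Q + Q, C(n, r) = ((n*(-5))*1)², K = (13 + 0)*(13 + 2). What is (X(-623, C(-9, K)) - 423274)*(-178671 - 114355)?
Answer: 10481833046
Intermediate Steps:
K = 195 (K = 13*15 = 195)
C(n, r) = 25*n² (C(n, r) = (-5*n*1)² = (-5*n)² = 25*n²)
X(Q, o) = -3 + Q + Q² (X(Q, o) = -3 + (Q*Q + Q) = -3 + (Q² + Q) = -3 + (Q + Q²) = -3 + Q + Q²)
(X(-623, C(-9, K)) - 423274)*(-178671 - 114355) = ((-3 - 623 + (-623)²) - 423274)*(-178671 - 114355) = ((-3 - 623 + 388129) - 423274)*(-293026) = (387503 - 423274)*(-293026) = -35771*(-293026) = 10481833046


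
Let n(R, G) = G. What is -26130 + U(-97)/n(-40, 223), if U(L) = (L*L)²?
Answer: 82702291/223 ≈ 3.7086e+5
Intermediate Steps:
U(L) = L⁴ (U(L) = (L²)² = L⁴)
-26130 + U(-97)/n(-40, 223) = -26130 + (-97)⁴/223 = -26130 + 88529281*(1/223) = -26130 + 88529281/223 = 82702291/223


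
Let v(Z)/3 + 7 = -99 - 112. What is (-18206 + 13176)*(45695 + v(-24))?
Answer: -226556230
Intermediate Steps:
v(Z) = -654 (v(Z) = -21 + 3*(-99 - 112) = -21 + 3*(-211) = -21 - 633 = -654)
(-18206 + 13176)*(45695 + v(-24)) = (-18206 + 13176)*(45695 - 654) = -5030*45041 = -226556230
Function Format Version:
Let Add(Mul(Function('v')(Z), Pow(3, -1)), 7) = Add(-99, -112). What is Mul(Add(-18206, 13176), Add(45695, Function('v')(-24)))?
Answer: -226556230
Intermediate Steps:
Function('v')(Z) = -654 (Function('v')(Z) = Add(-21, Mul(3, Add(-99, -112))) = Add(-21, Mul(3, -211)) = Add(-21, -633) = -654)
Mul(Add(-18206, 13176), Add(45695, Function('v')(-24))) = Mul(Add(-18206, 13176), Add(45695, -654)) = Mul(-5030, 45041) = -226556230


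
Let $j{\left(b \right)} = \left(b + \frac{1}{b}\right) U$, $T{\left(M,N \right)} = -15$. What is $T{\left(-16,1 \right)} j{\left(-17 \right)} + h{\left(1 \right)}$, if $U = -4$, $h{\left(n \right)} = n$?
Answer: $- \frac{17383}{17} \approx -1022.5$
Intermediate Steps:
$j{\left(b \right)} = - 4 b - \frac{4}{b}$ ($j{\left(b \right)} = \left(b + \frac{1}{b}\right) \left(-4\right) = - 4 b - \frac{4}{b}$)
$T{\left(-16,1 \right)} j{\left(-17 \right)} + h{\left(1 \right)} = - 15 \left(\left(-4\right) \left(-17\right) - \frac{4}{-17}\right) + 1 = - 15 \left(68 - - \frac{4}{17}\right) + 1 = - 15 \left(68 + \frac{4}{17}\right) + 1 = \left(-15\right) \frac{1160}{17} + 1 = - \frac{17400}{17} + 1 = - \frac{17383}{17}$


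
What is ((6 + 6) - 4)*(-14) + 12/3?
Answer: -108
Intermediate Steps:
((6 + 6) - 4)*(-14) + 12/3 = (12 - 4)*(-14) + 12*(⅓) = 8*(-14) + 4 = -112 + 4 = -108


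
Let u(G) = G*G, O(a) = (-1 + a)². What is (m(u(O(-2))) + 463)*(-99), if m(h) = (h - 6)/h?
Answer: -137786/3 ≈ -45929.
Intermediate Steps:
u(G) = G²
m(h) = (-6 + h)/h
(m(u(O(-2))) + 463)*(-99) = ((-6 + ((-1 - 2)²)²)/(((-1 - 2)²)²) + 463)*(-99) = ((-6 + ((-3)²)²)/(((-3)²)²) + 463)*(-99) = ((-6 + 9²)/(9²) + 463)*(-99) = ((-6 + 81)/81 + 463)*(-99) = ((1/81)*75 + 463)*(-99) = (25/27 + 463)*(-99) = (12526/27)*(-99) = -137786/3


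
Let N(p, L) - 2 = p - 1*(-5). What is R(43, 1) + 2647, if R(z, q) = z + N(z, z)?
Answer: 2740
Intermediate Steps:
N(p, L) = 7 + p (N(p, L) = 2 + (p - 1*(-5)) = 2 + (p + 5) = 2 + (5 + p) = 7 + p)
R(z, q) = 7 + 2*z (R(z, q) = z + (7 + z) = 7 + 2*z)
R(43, 1) + 2647 = (7 + 2*43) + 2647 = (7 + 86) + 2647 = 93 + 2647 = 2740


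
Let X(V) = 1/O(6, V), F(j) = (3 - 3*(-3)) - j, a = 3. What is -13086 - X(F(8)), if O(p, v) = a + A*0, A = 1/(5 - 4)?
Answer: -39259/3 ≈ -13086.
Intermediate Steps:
A = 1 (A = 1/1 = 1)
O(p, v) = 3 (O(p, v) = 3 + 1*0 = 3 + 0 = 3)
F(j) = 12 - j (F(j) = (3 + 9) - j = 12 - j)
X(V) = 1/3
-13086 - X(F(8)) = -13086 - 1*1/3 = -13086 - 1/3 = -39259/3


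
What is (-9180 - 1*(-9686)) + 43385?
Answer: 43891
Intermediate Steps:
(-9180 - 1*(-9686)) + 43385 = (-9180 + 9686) + 43385 = 506 + 43385 = 43891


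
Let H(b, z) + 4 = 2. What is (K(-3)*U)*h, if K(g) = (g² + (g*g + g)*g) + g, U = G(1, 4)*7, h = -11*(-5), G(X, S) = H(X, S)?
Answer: 9240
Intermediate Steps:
H(b, z) = -2 (H(b, z) = -4 + 2 = -2)
G(X, S) = -2
h = 55
U = -14 (U = -2*7 = -14)
K(g) = g + g² + g*(g + g²) (K(g) = (g² + (g² + g)*g) + g = (g² + (g + g²)*g) + g = (g² + g*(g + g²)) + g = g + g² + g*(g + g²))
(K(-3)*U)*h = (-3*(1 + (-3)² + 2*(-3))*(-14))*55 = (-3*(1 + 9 - 6)*(-14))*55 = (-3*4*(-14))*55 = -12*(-14)*55 = 168*55 = 9240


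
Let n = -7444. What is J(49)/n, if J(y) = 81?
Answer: -81/7444 ≈ -0.010881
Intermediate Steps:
J(49)/n = 81/(-7444) = 81*(-1/7444) = -81/7444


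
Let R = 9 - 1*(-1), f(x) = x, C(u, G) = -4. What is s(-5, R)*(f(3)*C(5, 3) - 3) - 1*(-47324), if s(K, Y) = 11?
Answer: 47159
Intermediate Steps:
R = 10 (R = 9 + 1 = 10)
s(-5, R)*(f(3)*C(5, 3) - 3) - 1*(-47324) = 11*(3*(-4) - 3) - 1*(-47324) = 11*(-12 - 3) + 47324 = 11*(-15) + 47324 = -165 + 47324 = 47159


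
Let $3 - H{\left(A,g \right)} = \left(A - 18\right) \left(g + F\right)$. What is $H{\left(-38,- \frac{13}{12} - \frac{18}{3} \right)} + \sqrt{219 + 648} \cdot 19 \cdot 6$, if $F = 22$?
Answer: $\frac{2515}{3} + 1938 \sqrt{3} \approx 4195.0$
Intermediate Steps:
$H{\left(A,g \right)} = 3 - \left(-18 + A\right) \left(22 + g\right)$ ($H{\left(A,g \right)} = 3 - \left(A - 18\right) \left(g + 22\right) = 3 - \left(-18 + A\right) \left(22 + g\right)$)
$H{\left(-38,- \frac{13}{12} - \frac{18}{3} \right)} + \sqrt{219 + 648} \cdot 19 \cdot 6 = \left(399 - -836 + 18 \left(- \frac{13}{12} - \frac{18}{3}\right) - - 38 \left(- \frac{13}{12} - \frac{18}{3}\right)\right) + \sqrt{219 + 648} \cdot 19 \cdot 6 = \left(399 + 836 + 18 \left(\left(-13\right) \frac{1}{12} - 6\right) - - 38 \left(\left(-13\right) \frac{1}{12} - 6\right)\right) + \sqrt{867} \cdot 114 = \left(399 + 836 + 18 \left(- \frac{13}{12} - 6\right) - - 38 \left(- \frac{13}{12} - 6\right)\right) + 17 \sqrt{3} \cdot 114 = \left(399 + 836 + 18 \left(- \frac{85}{12}\right) - \left(-38\right) \left(- \frac{85}{12}\right)\right) + 1938 \sqrt{3} = \left(399 + 836 - \frac{255}{2} - \frac{1615}{6}\right) + 1938 \sqrt{3} = \frac{2515}{3} + 1938 \sqrt{3}$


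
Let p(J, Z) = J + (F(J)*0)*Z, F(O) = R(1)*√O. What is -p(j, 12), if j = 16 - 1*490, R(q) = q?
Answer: 474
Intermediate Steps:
j = -474 (j = 16 - 490 = -474)
F(O) = √O (F(O) = 1*√O = √O)
p(J, Z) = J (p(J, Z) = J + (√J*0)*Z = J + 0*Z = J + 0 = J)
-p(j, 12) = -1*(-474) = 474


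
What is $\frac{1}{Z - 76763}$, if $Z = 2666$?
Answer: $- \frac{1}{74097} \approx -1.3496 \cdot 10^{-5}$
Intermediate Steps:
$\frac{1}{Z - 76763} = \frac{1}{2666 - 76763} = \frac{1}{-74097} = - \frac{1}{74097}$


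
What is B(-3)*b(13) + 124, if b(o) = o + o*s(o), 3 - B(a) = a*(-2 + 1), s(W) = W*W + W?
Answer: 124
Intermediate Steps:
s(W) = W + W² (s(W) = W² + W = W + W²)
B(a) = 3 + a (B(a) = 3 - a*(-2 + 1) = 3 - a*(-1) = 3 - (-1)*a = 3 + a)
b(o) = o + o²*(1 + o) (b(o) = o + o*(o*(1 + o)) = o + o²*(1 + o))
B(-3)*b(13) + 124 = (3 - 3)*(13*(1 + 13*(1 + 13))) + 124 = 0*(13*(1 + 13*14)) + 124 = 0*(13*(1 + 182)) + 124 = 0*(13*183) + 124 = 0*2379 + 124 = 0 + 124 = 124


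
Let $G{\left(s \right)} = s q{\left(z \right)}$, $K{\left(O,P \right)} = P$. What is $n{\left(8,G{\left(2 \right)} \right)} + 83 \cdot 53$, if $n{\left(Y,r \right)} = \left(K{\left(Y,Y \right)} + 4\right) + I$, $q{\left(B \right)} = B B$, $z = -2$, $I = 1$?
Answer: $4412$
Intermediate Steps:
$q{\left(B \right)} = B^{2}$
$G{\left(s \right)} = 4 s$ ($G{\left(s \right)} = s \left(-2\right)^{2} = s 4 = 4 s$)
$n{\left(Y,r \right)} = 5 + Y$ ($n{\left(Y,r \right)} = \left(Y + 4\right) + 1 = \left(4 + Y\right) + 1 = 5 + Y$)
$n{\left(8,G{\left(2 \right)} \right)} + 83 \cdot 53 = \left(5 + 8\right) + 83 \cdot 53 = 13 + 4399 = 4412$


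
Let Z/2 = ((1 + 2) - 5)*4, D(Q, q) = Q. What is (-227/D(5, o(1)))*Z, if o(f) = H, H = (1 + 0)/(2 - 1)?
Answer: 3632/5 ≈ 726.40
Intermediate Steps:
H = 1 (H = 1/1 = 1*1 = 1)
o(f) = 1
Z = -16 (Z = 2*(((1 + 2) - 5)*4) = 2*((3 - 5)*4) = 2*(-2*4) = 2*(-8) = -16)
(-227/D(5, o(1)))*Z = -227/5*(-16) = 3632/5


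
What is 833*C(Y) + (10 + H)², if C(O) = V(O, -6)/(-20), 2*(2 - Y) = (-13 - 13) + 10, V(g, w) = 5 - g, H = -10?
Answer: 833/4 ≈ 208.25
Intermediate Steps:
Y = 10 (Y = 2 - ((-13 - 13) + 10)/2 = 2 - (-26 + 10)/2 = 2 - ½*(-16) = 2 + 8 = 10)
C(O) = -¼ + O/20 (C(O) = (5 - O)/(-20) = (5 - O)*(-1/20) = -¼ + O/20)
833*C(Y) + (10 + H)² = 833*(-¼ + (1/20)*10) + (10 - 10)² = 833*(-¼ + ½) + 0² = 833*(¼) + 0 = 833/4 + 0 = 833/4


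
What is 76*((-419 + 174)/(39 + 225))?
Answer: -4655/66 ≈ -70.530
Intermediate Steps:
76*((-419 + 174)/(39 + 225)) = 76*(-245/264) = -4655/66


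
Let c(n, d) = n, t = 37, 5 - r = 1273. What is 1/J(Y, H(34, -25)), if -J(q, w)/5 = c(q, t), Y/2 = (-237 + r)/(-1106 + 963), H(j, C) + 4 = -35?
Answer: -143/15050 ≈ -0.0095017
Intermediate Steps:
r = -1268 (r = 5 - 1*1273 = 5 - 1273 = -1268)
H(j, C) = -39 (H(j, C) = -4 - 35 = -39)
Y = 3010/143 (Y = 2*((-237 - 1268)/(-1106 + 963)) = 2*(-1505/(-143)) = 2*(-1505*(-1/143)) = 2*(1505/143) = 3010/143 ≈ 21.049)
J(q, w) = -5*q
1/J(Y, H(34, -25)) = 1/(-5*3010/143) = 1/(-15050/143) = -143/15050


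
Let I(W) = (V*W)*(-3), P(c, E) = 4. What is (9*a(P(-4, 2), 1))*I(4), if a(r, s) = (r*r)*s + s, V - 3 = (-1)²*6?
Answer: -16524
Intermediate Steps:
V = 9 (V = 3 + (-1)²*6 = 3 + 1*6 = 3 + 6 = 9)
I(W) = -27*W (I(W) = (9*W)*(-3) = -27*W)
a(r, s) = s + s*r² (a(r, s) = r²*s + s = s*r² + s = s + s*r²)
(9*a(P(-4, 2), 1))*I(4) = (9*(1*(1 + 4²)))*(-27*4) = (9*(1*(1 + 16)))*(-108) = (9*(1*17))*(-108) = (9*17)*(-108) = 153*(-108) = -16524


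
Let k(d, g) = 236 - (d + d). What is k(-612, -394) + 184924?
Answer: 186384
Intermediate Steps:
k(d, g) = 236 - 2*d
k(-612, -394) + 184924 = (236 - 2*(-612)) + 184924 = (236 + 1224) + 184924 = 1460 + 184924 = 186384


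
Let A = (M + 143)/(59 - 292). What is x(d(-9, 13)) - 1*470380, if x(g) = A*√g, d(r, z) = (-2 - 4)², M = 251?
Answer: -109600904/233 ≈ -4.7039e+5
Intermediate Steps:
d(r, z) = 36 (d(r, z) = (-6)² = 36)
A = -394/233 (A = (251 + 143)/(59 - 292) = 394/(-233) = 394*(-1/233) = -394/233 ≈ -1.6910)
x(g) = -394*√g/233
x(d(-9, 13)) - 1*470380 = -394*√36/233 - 1*470380 = -394/233*6 - 470380 = -2364/233 - 470380 = -109600904/233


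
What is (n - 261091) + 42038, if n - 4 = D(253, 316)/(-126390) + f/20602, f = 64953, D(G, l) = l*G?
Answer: -25926010588693/118358490 ≈ -2.1905e+5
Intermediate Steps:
D(G, l) = G*l
n = 771721277/118358490 (n = 4 + ((253*316)/(-126390) + 64953/20602) = 4 + (79948*(-1/126390) + 64953*(1/20602)) = 4 + (-3634/5745 + 64953/20602) = 4 + 298287317/118358490 = 771721277/118358490 ≈ 6.5202)
(n - 261091) + 42038 = (771721277/118358490 - 261091) + 42038 = -30901564791313/118358490 + 42038 = -25926010588693/118358490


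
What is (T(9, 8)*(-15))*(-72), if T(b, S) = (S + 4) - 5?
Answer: 7560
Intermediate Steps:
T(b, S) = -1 + S (T(b, S) = (4 + S) - 5 = -1 + S)
(T(9, 8)*(-15))*(-72) = ((-1 + 8)*(-15))*(-72) = (7*(-15))*(-72) = -105*(-72) = 7560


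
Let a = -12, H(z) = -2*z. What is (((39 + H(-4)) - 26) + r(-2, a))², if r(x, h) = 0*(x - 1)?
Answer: 441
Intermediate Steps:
r(x, h) = 0 (r(x, h) = 0*(-1 + x) = 0)
(((39 + H(-4)) - 26) + r(-2, a))² = (((39 - 2*(-4)) - 26) + 0)² = (((39 + 8) - 26) + 0)² = ((47 - 26) + 0)² = (21 + 0)² = 21² = 441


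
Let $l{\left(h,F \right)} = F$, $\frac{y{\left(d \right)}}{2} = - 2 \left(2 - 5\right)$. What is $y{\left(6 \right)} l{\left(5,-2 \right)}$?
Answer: $-24$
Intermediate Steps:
$y{\left(d \right)} = 12$ ($y{\left(d \right)} = 2 \left(- 2 \left(2 - 5\right)\right) = 2 \left(\left(-2\right) \left(-3\right)\right) = 2 \cdot 6 = 12$)
$y{\left(6 \right)} l{\left(5,-2 \right)} = 12 \left(-2\right) = -24$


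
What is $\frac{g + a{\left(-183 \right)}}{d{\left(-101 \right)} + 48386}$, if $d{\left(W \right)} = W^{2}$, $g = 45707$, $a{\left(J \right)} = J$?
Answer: $\frac{45524}{58587} \approx 0.77703$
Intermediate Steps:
$\frac{g + a{\left(-183 \right)}}{d{\left(-101 \right)} + 48386} = \frac{45707 - 183}{\left(-101\right)^{2} + 48386} = \frac{45524}{10201 + 48386} = \frac{45524}{58587}$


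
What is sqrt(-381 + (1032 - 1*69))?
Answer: sqrt(582) ≈ 24.125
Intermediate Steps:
sqrt(-381 + (1032 - 1*69)) = sqrt(-381 + (1032 - 69)) = sqrt(-381 + 963) = sqrt(582)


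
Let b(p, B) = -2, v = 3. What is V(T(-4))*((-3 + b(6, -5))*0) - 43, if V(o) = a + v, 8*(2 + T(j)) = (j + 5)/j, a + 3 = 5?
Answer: -43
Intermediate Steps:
a = 2 (a = -3 + 5 = 2)
T(j) = -2 + (5 + j)/(8*j) (T(j) = -2 + ((j + 5)/j)/8 = -2 + ((5 + j)/j)/8 = -2 + (5 + j)/(8*j))
V(o) = 5 (V(o) = 2 + 3 = 5)
V(T(-4))*((-3 + b(6, -5))*0) - 43 = 5*((-3 - 2)*0) - 43 = 5*(-5*0) - 43 = 5*0 - 43 = 0 - 43 = -43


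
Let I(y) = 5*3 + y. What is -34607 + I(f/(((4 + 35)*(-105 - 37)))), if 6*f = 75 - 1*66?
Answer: -127713665/3692 ≈ -34592.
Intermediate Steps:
f = 3/2 (f = (75 - 1*66)/6 = (75 - 66)/6 = (⅙)*9 = 3/2 ≈ 1.5000)
I(y) = 15 + y
-34607 + I(f/(((4 + 35)*(-105 - 37)))) = -34607 + (15 + 3/(2*(((4 + 35)*(-105 - 37))))) = -34607 + (15 + 3/(2*((39*(-142))))) = -34607 + (15 + (3/2)/(-5538)) = -34607 + (15 + (3/2)*(-1/5538)) = -34607 + (15 - 1/3692) = -34607 + 55379/3692 = -127713665/3692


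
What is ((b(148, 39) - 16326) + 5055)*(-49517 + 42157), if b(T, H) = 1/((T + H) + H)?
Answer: 9373861600/113 ≈ 8.2954e+7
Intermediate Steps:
b(T, H) = 1/(T + 2*H) (b(T, H) = 1/((H + T) + H) = 1/(T + 2*H))
((b(148, 39) - 16326) + 5055)*(-49517 + 42157) = ((1/(148 + 2*39) - 16326) + 5055)*(-49517 + 42157) = ((1/(148 + 78) - 16326) + 5055)*(-7360) = ((1/226 - 16326) + 5055)*(-7360) = (-3689675/226 + 5055)*(-7360) = -2547245/226*(-7360) = 9373861600/113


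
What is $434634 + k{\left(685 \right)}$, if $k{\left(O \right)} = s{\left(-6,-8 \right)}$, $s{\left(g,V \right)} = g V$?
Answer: $434682$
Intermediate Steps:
$s{\left(g,V \right)} = V g$
$k{\left(O \right)} = 48$ ($k{\left(O \right)} = \left(-8\right) \left(-6\right) = 48$)
$434634 + k{\left(685 \right)} = 434634 + 48 = 434682$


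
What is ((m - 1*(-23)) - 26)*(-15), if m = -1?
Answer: 60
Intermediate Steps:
((m - 1*(-23)) - 26)*(-15) = ((-1 - 1*(-23)) - 26)*(-15) = ((-1 + 23) - 26)*(-15) = (22 - 26)*(-15) = -4*(-15) = 60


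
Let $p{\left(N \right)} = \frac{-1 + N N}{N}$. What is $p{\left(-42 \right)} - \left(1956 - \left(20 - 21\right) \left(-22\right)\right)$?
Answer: $- \frac{82991}{42} \approx -1976.0$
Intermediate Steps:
$p{\left(N \right)} = \frac{-1 + N^{2}}{N}$
$p{\left(-42 \right)} - \left(1956 - \left(20 - 21\right) \left(-22\right)\right) = \left(-42 - \frac{1}{-42}\right) - \left(1956 - \left(20 - 21\right) \left(-22\right)\right) = \left(-42 - - \frac{1}{42}\right) - \left(1956 - \left(-1\right) \left(-22\right)\right) = \left(-42 + \frac{1}{42}\right) - \left(1956 - 22\right) = - \frac{1763}{42} - \left(1956 - 22\right) = - \frac{1763}{42} - 1934 = - \frac{82991}{42}$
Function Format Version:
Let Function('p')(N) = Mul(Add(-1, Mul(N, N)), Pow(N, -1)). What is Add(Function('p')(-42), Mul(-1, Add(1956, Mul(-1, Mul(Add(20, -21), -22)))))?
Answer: Rational(-82991, 42) ≈ -1976.0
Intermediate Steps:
Function('p')(N) = Mul(Pow(N, -1), Add(-1, Pow(N, 2))) (Function('p')(N) = Mul(Add(-1, Pow(N, 2)), Pow(N, -1)) = Mul(Pow(N, -1), Add(-1, Pow(N, 2))))
Add(Function('p')(-42), Mul(-1, Add(1956, Mul(-1, Mul(Add(20, -21), -22))))) = Add(Add(-42, Mul(-1, Pow(-42, -1))), Mul(-1, Add(1956, Mul(-1, Mul(Add(20, -21), -22))))) = Add(Add(-42, Mul(-1, Rational(-1, 42))), Mul(-1, Add(1956, Mul(-1, Mul(-1, -22))))) = Add(Add(-42, Rational(1, 42)), Mul(-1, Add(1956, Mul(-1, 22)))) = Add(Rational(-1763, 42), Mul(-1, Add(1956, -22))) = Add(Rational(-1763, 42), Mul(-1, 1934)) = Add(Rational(-1763, 42), -1934) = Rational(-82991, 42)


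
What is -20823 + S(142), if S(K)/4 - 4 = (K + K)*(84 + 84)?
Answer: 170041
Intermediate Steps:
S(K) = 16 + 1344*K (S(K) = 16 + 4*((K + K)*(84 + 84)) = 16 + 4*((2*K)*168) = 16 + 4*(336*K) = 16 + 1344*K)
-20823 + S(142) = -20823 + (16 + 1344*142) = -20823 + (16 + 190848) = -20823 + 190864 = 170041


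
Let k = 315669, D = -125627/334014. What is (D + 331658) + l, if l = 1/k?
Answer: 3885474655037931/11715318374 ≈ 3.3166e+5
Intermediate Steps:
D = -125627/334014 (D = -125627*1/334014 = -125627/334014 ≈ -0.37611)
l = 1/315669 ≈ 3.1679e-6
(D + 331658) + l = (-125627/334014 + 331658) + 1/315669 = 110778289585/334014 + 1/315669 = 3885474655037931/11715318374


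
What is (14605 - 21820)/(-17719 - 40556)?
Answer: 13/105 ≈ 0.12381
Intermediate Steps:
(14605 - 21820)/(-17719 - 40556) = -7215/(-58275) = -7215*(-1/58275) = 13/105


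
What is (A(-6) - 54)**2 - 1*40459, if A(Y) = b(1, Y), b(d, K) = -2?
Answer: -37323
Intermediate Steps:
A(Y) = -2
(A(-6) - 54)**2 - 1*40459 = (-2 - 54)**2 - 1*40459 = (-56)**2 - 40459 = 3136 - 40459 = -37323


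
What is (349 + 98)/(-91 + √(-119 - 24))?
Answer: -1043/216 - 149*I*√143/2808 ≈ -4.8287 - 0.63454*I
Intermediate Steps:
(349 + 98)/(-91 + √(-119 - 24)) = 447/(-91 + √(-143)) = 447/(-91 + I*√143)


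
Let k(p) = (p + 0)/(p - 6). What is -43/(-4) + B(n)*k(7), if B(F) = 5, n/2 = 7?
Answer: 183/4 ≈ 45.750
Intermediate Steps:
n = 14 (n = 2*7 = 14)
k(p) = p/(-6 + p)
-43/(-4) + B(n)*k(7) = -43/(-4) + 5*(7/(-6 + 7)) = -43*(-¼) + 5*(7/1) = 43/4 + 5*(7*1) = 43/4 + 5*7 = 43/4 + 35 = 183/4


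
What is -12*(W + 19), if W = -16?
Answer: -36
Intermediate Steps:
-12*(W + 19) = -12*(-16 + 19) = -12*3 = -36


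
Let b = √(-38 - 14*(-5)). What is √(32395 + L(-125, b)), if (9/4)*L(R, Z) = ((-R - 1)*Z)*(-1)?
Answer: √(291555 - 1984*√2)/3 ≈ 179.12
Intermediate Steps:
b = 4*√2 (b = √(-38 + 70) = √32 = 4*√2 ≈ 5.6569)
L(R, Z) = -4*Z*(-1 - R)/9 (L(R, Z) = 4*(((-R - 1)*Z)*(-1))/9 = 4*(((-1 - R)*Z)*(-1))/9 = 4*((Z*(-1 - R))*(-1))/9 = 4*(-Z*(-1 - R))/9 = -4*Z*(-1 - R)/9)
√(32395 + L(-125, b)) = √(32395 + 4*(4*√2)*(1 - 125)/9) = √(32395 + (4/9)*(4*√2)*(-124)) = √(32395 - 1984*√2/9)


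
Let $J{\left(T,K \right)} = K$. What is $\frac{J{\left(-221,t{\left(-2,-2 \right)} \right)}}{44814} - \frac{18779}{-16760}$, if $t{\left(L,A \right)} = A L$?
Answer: $\frac{420814573}{375541320} \approx 1.1206$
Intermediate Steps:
$\frac{J{\left(-221,t{\left(-2,-2 \right)} \right)}}{44814} - \frac{18779}{-16760} = \frac{\left(-2\right) \left(-2\right)}{44814} - \frac{18779}{-16760} = 4 \cdot \frac{1}{44814} - - \frac{18779}{16760} = \frac{2}{22407} + \frac{18779}{16760} = \frac{420814573}{375541320}$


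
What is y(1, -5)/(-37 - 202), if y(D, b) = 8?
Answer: -8/239 ≈ -0.033473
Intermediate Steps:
y(1, -5)/(-37 - 202) = 8/(-37 - 202) = 8/(-239) = 8*(-1/239) = -8/239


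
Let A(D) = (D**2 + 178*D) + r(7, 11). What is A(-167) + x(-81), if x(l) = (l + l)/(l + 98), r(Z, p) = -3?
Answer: -31442/17 ≈ -1849.5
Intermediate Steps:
x(l) = 2*l/(98 + l) (x(l) = (2*l)/(98 + l) = 2*l/(98 + l))
A(D) = -3 + D**2 + 178*D (A(D) = (D**2 + 178*D) - 3 = -3 + D**2 + 178*D)
A(-167) + x(-81) = (-3 + (-167)**2 + 178*(-167)) + 2*(-81)/(98 - 81) = (-3 + 27889 - 29726) + 2*(-81)/17 = -1840 + 2*(-81)*(1/17) = -1840 - 162/17 = -31442/17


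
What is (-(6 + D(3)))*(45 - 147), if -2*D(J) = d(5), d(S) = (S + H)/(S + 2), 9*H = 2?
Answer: 12053/21 ≈ 573.95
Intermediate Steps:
H = 2/9 (H = (⅑)*2 = 2/9 ≈ 0.22222)
d(S) = (2/9 + S)/(2 + S) (d(S) = (S + 2/9)/(S + 2) = (2/9 + S)/(2 + S))
D(J) = -47/126 (D(J) = -(2/9 + 5)/(2*(2 + 5)) = -47/(2*7*9) = -47/(14*9) = -½*47/63 = -47/126)
(-(6 + D(3)))*(45 - 147) = (-(6 - 47/126))*(45 - 147) = -1*709/126*(-102) = -709/126*(-102) = 12053/21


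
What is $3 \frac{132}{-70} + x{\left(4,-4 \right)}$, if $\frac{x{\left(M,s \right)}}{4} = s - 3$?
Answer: $- \frac{1178}{35} \approx -33.657$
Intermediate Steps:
$x{\left(M,s \right)} = -12 + 4 s$ ($x{\left(M,s \right)} = 4 \left(s - 3\right) = 4 \left(-3 + s\right) = -12 + 4 s$)
$3 \frac{132}{-70} + x{\left(4,-4 \right)} = 3 \frac{132}{-70} + \left(-12 + 4 \left(-4\right)\right) = 3 \cdot 132 \left(- \frac{1}{70}\right) - 28 = 3 \left(- \frac{66}{35}\right) - 28 = - \frac{198}{35} - 28 = - \frac{1178}{35}$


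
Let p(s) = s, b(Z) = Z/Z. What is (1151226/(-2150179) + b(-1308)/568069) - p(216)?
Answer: -264487181072231/1221450034351 ≈ -216.54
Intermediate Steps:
b(Z) = 1
(1151226/(-2150179) + b(-1308)/568069) - p(216) = (1151226/(-2150179) + 1/568069) - 1*216 = (1151226*(-1/2150179) + 1*(1/568069)) - 216 = (-1151226/2150179 + 1/568069) - 216 = -653973652415/1221450034351 - 216 = -264487181072231/1221450034351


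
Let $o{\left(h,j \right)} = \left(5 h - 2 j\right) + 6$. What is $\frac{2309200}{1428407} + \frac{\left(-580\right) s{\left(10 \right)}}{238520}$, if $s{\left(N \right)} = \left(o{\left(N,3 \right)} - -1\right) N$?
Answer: $\frac{3206689835}{8517590941} \approx 0.37648$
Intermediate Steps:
$o{\left(h,j \right)} = 6 - 2 j + 5 h$ ($o{\left(h,j \right)} = \left(- 2 j + 5 h\right) + 6 = 6 - 2 j + 5 h$)
$s{\left(N \right)} = N \left(1 + 5 N\right)$ ($s{\left(N \right)} = \left(\left(6 - 6 + 5 N\right) - -1\right) N = \left(\left(6 - 6 + 5 N\right) + \left(-2 + 3\right)\right) N = \left(5 N + 1\right) N = \left(1 + 5 N\right) N = N \left(1 + 5 N\right)$)
$\frac{2309200}{1428407} + \frac{\left(-580\right) s{\left(10 \right)}}{238520} = \frac{2309200}{1428407} + \frac{\left(-580\right) 10 \left(1 + 5 \cdot 10\right)}{238520} = 2309200 \cdot \frac{1}{1428407} + - 580 \cdot 10 \left(1 + 50\right) \frac{1}{238520} = \frac{2309200}{1428407} + - 580 \cdot 10 \cdot 51 \cdot \frac{1}{238520} = \frac{2309200}{1428407} + \left(-580\right) 510 \cdot \frac{1}{238520} = \frac{2309200}{1428407} - \frac{7395}{5963} = \frac{3206689835}{8517590941}$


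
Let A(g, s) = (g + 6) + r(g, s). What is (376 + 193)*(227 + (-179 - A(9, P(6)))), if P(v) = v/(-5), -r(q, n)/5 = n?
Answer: 15363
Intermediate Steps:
r(q, n) = -5*n
P(v) = -v/5 (P(v) = v*(-⅕) = -v/5)
A(g, s) = 6 + g - 5*s (A(g, s) = (g + 6) - 5*s = (6 + g) - 5*s = 6 + g - 5*s)
(376 + 193)*(227 + (-179 - A(9, P(6)))) = (376 + 193)*(227 + (-179 - (6 + 9 - (-1)*6))) = 569*(227 + (-179 - (6 + 9 - 5*(-6/5)))) = 569*(227 + (-179 - (6 + 9 + 6))) = 569*(227 + (-179 - 1*21)) = 569*(227 + (-179 - 21)) = 569*(227 - 200) = 569*27 = 15363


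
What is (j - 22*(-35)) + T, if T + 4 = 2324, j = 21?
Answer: 3111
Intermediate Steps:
T = 2320 (T = -4 + 2324 = 2320)
(j - 22*(-35)) + T = (21 - 22*(-35)) + 2320 = (21 + 770) + 2320 = 791 + 2320 = 3111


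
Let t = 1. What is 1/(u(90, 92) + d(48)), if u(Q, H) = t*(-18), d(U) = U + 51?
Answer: 1/81 ≈ 0.012346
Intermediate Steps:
d(U) = 51 + U
u(Q, H) = -18 (u(Q, H) = 1*(-18) = -18)
1/(u(90, 92) + d(48)) = 1/(-18 + (51 + 48)) = 1/(-18 + 99) = 1/81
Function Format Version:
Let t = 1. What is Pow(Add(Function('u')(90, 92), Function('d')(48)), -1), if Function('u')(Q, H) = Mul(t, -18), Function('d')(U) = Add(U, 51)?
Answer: Rational(1, 81) ≈ 0.012346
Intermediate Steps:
Function('d')(U) = Add(51, U)
Function('u')(Q, H) = -18 (Function('u')(Q, H) = Mul(1, -18) = -18)
Pow(Add(Function('u')(90, 92), Function('d')(48)), -1) = Pow(Add(-18, Add(51, 48)), -1) = Pow(Add(-18, 99), -1) = Pow(81, -1) = Rational(1, 81)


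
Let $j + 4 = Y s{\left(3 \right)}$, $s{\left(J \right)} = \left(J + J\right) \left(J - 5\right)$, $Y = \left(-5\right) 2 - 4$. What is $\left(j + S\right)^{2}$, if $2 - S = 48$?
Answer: $13924$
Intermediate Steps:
$S = -46$ ($S = 2 - 48 = -46$)
$Y = -14$ ($Y = -10 - 4 = -14$)
$s{\left(J \right)} = 2 J \left(-5 + J\right)$
$j = 164$ ($j = -4 - 14 \cdot 2 \cdot 3 \left(-5 + 3\right) = -4 - 14 \cdot 2 \cdot 3 \left(-2\right) = -4 - -168 = -4 + 168 = 164$)
$\left(j + S\right)^{2} = \left(164 - 46\right)^{2} = 118^{2} = 13924$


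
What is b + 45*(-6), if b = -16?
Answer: -286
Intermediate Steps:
b + 45*(-6) = -16 + 45*(-6) = -16 - 270 = -286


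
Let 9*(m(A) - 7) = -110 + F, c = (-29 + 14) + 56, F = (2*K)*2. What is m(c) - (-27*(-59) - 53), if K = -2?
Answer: -13915/9 ≈ -1546.1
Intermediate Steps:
F = -8 (F = (2*(-2))*2 = -4*2 = -8)
c = 41 (c = -15 + 56 = 41)
m(A) = -55/9 (m(A) = 7 + (-110 - 8)/9 = 7 + (1/9)*(-118) = 7 - 118/9 = -55/9)
m(c) - (-27*(-59) - 53) = -55/9 - (-27*(-59) - 53) = -55/9 - (1593 - 53) = -55/9 - 1*1540 = -55/9 - 1540 = -13915/9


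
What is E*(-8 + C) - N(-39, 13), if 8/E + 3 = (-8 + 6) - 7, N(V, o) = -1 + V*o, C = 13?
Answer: 1514/3 ≈ 504.67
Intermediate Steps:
E = -2/3 (E = 8/(-3 + ((-8 + 6) - 7)) = 8/(-3 + (-2 - 7)) = 8/(-3 - 9) = 8/(-12) = 8*(-1/12) = -2/3 ≈ -0.66667)
E*(-8 + C) - N(-39, 13) = -2*(-8 + 13)/3 - (-1 - 39*13) = -2/3*5 - (-1 - 507) = -10/3 - 1*(-508) = -10/3 + 508 = 1514/3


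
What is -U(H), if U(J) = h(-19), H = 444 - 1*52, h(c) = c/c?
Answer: -1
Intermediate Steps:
h(c) = 1
H = 392 (H = 444 - 52 = 392)
U(J) = 1
-U(H) = -1*1 = -1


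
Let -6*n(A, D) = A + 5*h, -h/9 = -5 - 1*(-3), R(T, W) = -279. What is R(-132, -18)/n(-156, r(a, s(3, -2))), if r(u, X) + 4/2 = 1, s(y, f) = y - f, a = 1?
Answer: -279/11 ≈ -25.364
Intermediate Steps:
r(u, X) = -1 (r(u, X) = -2 + 1 = -1)
h = 18 (h = -9*(-5 - 1*(-3)) = -9*(-5 + 3) = -9*(-2) = 18)
n(A, D) = -15 - A/6 (n(A, D) = -(A + 5*18)/6 = -(A + 90)/6 = -(90 + A)/6 = -15 - A/6)
R(-132, -18)/n(-156, r(a, s(3, -2))) = -279/(-15 - ⅙*(-156)) = -279/(-15 + 26) = -279/11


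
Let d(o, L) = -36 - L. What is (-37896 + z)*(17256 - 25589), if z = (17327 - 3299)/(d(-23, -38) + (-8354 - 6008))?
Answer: 1133705874951/3590 ≈ 3.1580e+8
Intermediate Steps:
z = -3507/3590 (z = (17327 - 3299)/((-36 - 1*(-38)) + (-8354 - 6008)) = 14028/((-36 + 38) - 14362) = 14028/(2 - 14362) = 14028/(-14360) = 14028*(-1/14360) = -3507/3590 ≈ -0.97688)
(-37896 + z)*(17256 - 25589) = (-37896 - 3507/3590)*(17256 - 25589) = -136050147/3590*(-8333) = 1133705874951/3590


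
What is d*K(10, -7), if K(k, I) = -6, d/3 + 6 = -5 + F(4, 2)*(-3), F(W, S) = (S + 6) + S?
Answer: 738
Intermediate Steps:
F(W, S) = 6 + 2*S (F(W, S) = (6 + S) + S = 6 + 2*S)
d = -123 (d = -18 + 3*(-5 + (6 + 2*2)*(-3)) = -18 + 3*(-5 + (6 + 4)*(-3)) = -18 + 3*(-5 + 10*(-3)) = -18 + 3*(-5 - 30) = -18 + 3*(-35) = -18 - 105 = -123)
d*K(10, -7) = -123*(-6) = 738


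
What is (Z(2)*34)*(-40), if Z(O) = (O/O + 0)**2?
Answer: -1360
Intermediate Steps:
Z(O) = 1 (Z(O) = (1 + 0)**2 = 1**2 = 1)
(Z(2)*34)*(-40) = (1*34)*(-40) = 34*(-40) = -1360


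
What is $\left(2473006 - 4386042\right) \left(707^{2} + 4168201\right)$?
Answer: $-8930147699800$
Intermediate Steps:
$\left(2473006 - 4386042\right) \left(707^{2} + 4168201\right) = - 1913036 \left(499849 + 4168201\right) = \left(-1913036\right) 4668050 = -8930147699800$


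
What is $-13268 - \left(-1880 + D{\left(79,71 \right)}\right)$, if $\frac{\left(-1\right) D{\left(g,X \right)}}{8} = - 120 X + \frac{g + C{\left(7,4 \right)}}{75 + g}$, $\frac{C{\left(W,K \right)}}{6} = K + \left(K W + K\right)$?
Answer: $- \frac{6124016}{77} \approx -79533.0$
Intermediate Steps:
$C{\left(W,K \right)} = 12 K + 6 K W$ ($C{\left(W,K \right)} = 6 \left(K + \left(K W + K\right)\right) = 6 \left(K + \left(K + K W\right)\right) = 6 \left(2 K + K W\right) = 12 K + 6 K W$)
$D{\left(g,X \right)} = 960 X - \frac{8 \left(216 + g\right)}{75 + g}$ ($D{\left(g,X \right)} = - 8 \left(- 120 X + \frac{g + 6 \cdot 4 \left(2 + 7\right)}{75 + g}\right) = - 8 \left(- 120 X + \frac{g + 6 \cdot 4 \cdot 9}{75 + g}\right) = - 8 \left(- 120 X + \frac{g + 216}{75 + g}\right) = - 8 \left(- 120 X + \frac{216 + g}{75 + g}\right) = 960 X - \frac{8 \left(216 + g\right)}{75 + g}$)
$-13268 - \left(-1880 + D{\left(79,71 \right)}\right) = -13268 - \left(-1880 + \frac{8 \left(-216 - 79 + 9000 \cdot 71 + 120 \cdot 71 \cdot 79\right)}{75 + 79}\right) = -13268 - \left(-1880 + \frac{8 \left(-216 - 79 + 639000 + 673080\right)}{154}\right) = -13268 - \left(-1880 + 8 \cdot \frac{1}{154} \cdot 1311785\right) = -13268 - \left(-1880 + \frac{5247140}{77}\right) = -13268 - \frac{5102380}{77} = - \frac{6124016}{77}$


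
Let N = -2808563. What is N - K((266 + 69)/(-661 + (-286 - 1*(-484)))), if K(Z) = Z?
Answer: -1300364334/463 ≈ -2.8086e+6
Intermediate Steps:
N - K((266 + 69)/(-661 + (-286 - 1*(-484)))) = -2808563 - (266 + 69)/(-661 + (-286 - 1*(-484))) = -2808563 - 335/(-661 + (-286 + 484)) = -2808563 - 335/(-661 + 198) = -2808563 - 335/(-463) = -2808563 - 335*(-1)/463 = -2808563 - 1*(-335/463) = -2808563 + 335/463 = -1300364334/463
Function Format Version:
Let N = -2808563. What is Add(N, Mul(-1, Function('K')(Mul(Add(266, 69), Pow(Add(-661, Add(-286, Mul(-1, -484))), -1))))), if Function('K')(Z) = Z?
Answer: Rational(-1300364334, 463) ≈ -2.8086e+6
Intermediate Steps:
Add(N, Mul(-1, Function('K')(Mul(Add(266, 69), Pow(Add(-661, Add(-286, Mul(-1, -484))), -1))))) = Add(-2808563, Mul(-1, Mul(Add(266, 69), Pow(Add(-661, Add(-286, Mul(-1, -484))), -1)))) = Add(-2808563, Mul(-1, Mul(335, Pow(Add(-661, Add(-286, 484)), -1)))) = Add(-2808563, Mul(-1, Mul(335, Pow(Add(-661, 198), -1)))) = Add(-2808563, Mul(-1, Mul(335, Pow(-463, -1)))) = Add(-2808563, Mul(-1, Mul(335, Rational(-1, 463)))) = Add(-2808563, Mul(-1, Rational(-335, 463))) = Add(-2808563, Rational(335, 463)) = Rational(-1300364334, 463)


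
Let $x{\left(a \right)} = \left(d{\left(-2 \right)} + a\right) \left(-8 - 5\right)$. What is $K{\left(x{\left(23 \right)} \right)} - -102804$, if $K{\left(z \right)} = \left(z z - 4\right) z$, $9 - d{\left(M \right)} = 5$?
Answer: $-43139343$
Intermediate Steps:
$d{\left(M \right)} = 4$ ($d{\left(M \right)} = 9 - 5 = 4$)
$x{\left(a \right)} = -52 - 13 a$ ($x{\left(a \right)} = \left(4 + a\right) \left(-8 - 5\right) = \left(4 + a\right) \left(-13\right) = -52 - 13 a$)
$K{\left(z \right)} = z \left(-4 + z^{2}\right)$ ($K{\left(z \right)} = \left(z^{2} - 4\right) z = \left(-4 + z^{2}\right) z = z \left(-4 + z^{2}\right)$)
$K{\left(x{\left(23 \right)} \right)} - -102804 = \left(-52 - 299\right) \left(-4 + \left(-52 - 299\right)^{2}\right) - -102804 = \left(-52 - 299\right) \left(-4 + \left(-52 - 299\right)^{2}\right) + 102804 = - 351 \left(-4 + \left(-351\right)^{2}\right) + 102804 = - 351 \left(-4 + 123201\right) + 102804 = \left(-351\right) 123197 + 102804 = -43242147 + 102804 = -43139343$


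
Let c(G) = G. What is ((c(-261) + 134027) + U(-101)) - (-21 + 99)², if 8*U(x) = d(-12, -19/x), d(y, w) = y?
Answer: 255361/2 ≈ 1.2768e+5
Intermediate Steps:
U(x) = -3/2 (U(x) = (⅛)*(-12) = -3/2)
((c(-261) + 134027) + U(-101)) - (-21 + 99)² = ((-261 + 134027) - 3/2) - (-21 + 99)² = (133766 - 3/2) - 1*78² = 267529/2 - 1*6084 = 267529/2 - 6084 = 255361/2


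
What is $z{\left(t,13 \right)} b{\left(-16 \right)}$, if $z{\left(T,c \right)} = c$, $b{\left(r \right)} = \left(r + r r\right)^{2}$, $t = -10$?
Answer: $748800$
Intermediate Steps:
$b{\left(r \right)} = \left(r + r^{2}\right)^{2}$
$z{\left(t,13 \right)} b{\left(-16 \right)} = 13 \left(-16\right)^{2} \left(1 - 16\right)^{2} = 13 \cdot 256 \left(-15\right)^{2} = 13 \cdot 256 \cdot 225 = 13 \cdot 57600 = 748800$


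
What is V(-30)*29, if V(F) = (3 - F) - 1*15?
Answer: 522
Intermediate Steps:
V(F) = -12 - F (V(F) = (3 - F) - 15 = -12 - F)
V(-30)*29 = (-12 - 1*(-30))*29 = (-12 + 30)*29 = 18*29 = 522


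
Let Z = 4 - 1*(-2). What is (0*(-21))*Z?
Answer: 0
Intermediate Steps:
Z = 6 (Z = 4 + 2 = 6)
(0*(-21))*Z = (0*(-21))*6 = 0*6 = 0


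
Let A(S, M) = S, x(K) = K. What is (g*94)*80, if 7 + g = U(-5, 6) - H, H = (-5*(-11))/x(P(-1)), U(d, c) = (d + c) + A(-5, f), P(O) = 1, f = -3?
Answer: -496320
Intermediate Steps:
U(d, c) = -5 + c + d (U(d, c) = (d + c) - 5 = (c + d) - 5 = -5 + c + d)
H = 55 (H = -5*(-11)/1 = 55*1 = 55)
g = -66 (g = -7 + ((-5 + 6 - 5) - 1*55) = -7 + (-4 - 55) = -7 - 59 = -66)
(g*94)*80 = -66*94*80 = -6204*80 = -496320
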